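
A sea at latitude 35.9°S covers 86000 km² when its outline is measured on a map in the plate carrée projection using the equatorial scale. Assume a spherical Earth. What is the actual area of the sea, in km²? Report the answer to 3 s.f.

69700 km²

Plate carrée maps x = Rλ, y = Rφ. The meridian scale is h = 1 and the parallel scale is k = 1/cos φ = sec φ.
Areal scale = h·k = 1 × sec φ; at 35.9°, h = 1.000, k = 1.235, so h·k = 1.235.
True area = apparent / (areal scale) = 86000 / 1.235 ≈ 69700 km².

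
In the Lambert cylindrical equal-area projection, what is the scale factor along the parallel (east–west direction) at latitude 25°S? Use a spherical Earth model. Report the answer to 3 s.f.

1.10

The Lambert cylindrical equal-area projection is the cylindrical equal-area projection with its standard parallel at the equator (φ₀ = 0). A cylindrical equal-area projection with standard parallel φ₀ has meridian scale h = cos φ / cos φ₀ and parallel scale k = cos φ₀ / cos φ (so areas are preserved, h·k = 1).
k = cos 0° / cos 25° = 1.000/0.9063 = 1.103.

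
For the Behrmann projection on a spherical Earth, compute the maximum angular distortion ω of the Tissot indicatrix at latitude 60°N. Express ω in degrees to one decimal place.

The Behrmann projection is cylindrical equal-area with φ₀ = 30°. For cylindrical equal-area with standard parallel φ₀, h = cos φ / cos φ₀ and k = cos φ₀ / cos φ, so h·k = 1.
At 60°: h = 0.5774, k = 1.732; principal scales a = 1.732, b = 0.5774.
sin(ω/2) = (a − b)/(a + b) = 1.155/2.309 = 0.5000, so ω = 2 arcsin(0.5000) ≈ 60.0°.

60.0°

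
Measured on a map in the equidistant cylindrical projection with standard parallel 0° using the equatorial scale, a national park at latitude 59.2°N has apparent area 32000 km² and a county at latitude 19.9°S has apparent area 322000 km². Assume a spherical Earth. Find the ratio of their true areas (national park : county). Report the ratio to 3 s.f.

On the plate carrée, areal scale = h·k = 1 × sec φ, so true area = apparent × cos φ.
True area of national park: 32000 × cos(59.2°) = 32000 × 0.5120 = 16390 km².
True area of county: 322000 × cos(19.9°) = 322000 × 0.9403 = 302800 km².
Ratio = 16390 / 302800 ≈ 0.0541.

0.0541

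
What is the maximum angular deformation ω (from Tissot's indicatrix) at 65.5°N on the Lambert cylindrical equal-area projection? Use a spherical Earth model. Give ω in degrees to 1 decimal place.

89.9°

The Lambert cylindrical equal-area projection is the cylindrical equal-area projection with its standard parallel at the equator (φ₀ = 0). Cylindrical equal-area (φ₀ = 0°): h = cos φ / cos 0° along meridians, k = cos 0° / cos φ along parallels; h·k = 1.
At 65.5°: h = 0.4147, k = 2.411; principal scales a = 2.411, b = 0.4147.
sin(ω/2) = (a − b)/(a + b) = 1.997/2.826 = 0.7065, so ω = 2 arcsin(0.7065) ≈ 89.9°.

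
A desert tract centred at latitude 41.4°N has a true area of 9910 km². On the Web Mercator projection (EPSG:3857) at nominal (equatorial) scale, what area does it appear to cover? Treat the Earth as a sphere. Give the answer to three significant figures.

For Mercator, h = k = sec φ (a conformal cylindrical projection has a single point scale, 1/cos φ).
Areal scale = k² = sec²φ = 1/cos²(41.4°) = 1/0.7501² = 1.777.
Apparent area = 9910 × 1.777 ≈ 17600 km².

17600 km²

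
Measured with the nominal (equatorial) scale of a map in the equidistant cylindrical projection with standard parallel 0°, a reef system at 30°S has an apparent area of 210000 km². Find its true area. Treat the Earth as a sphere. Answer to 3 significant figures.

For the equirectangular projection with φ₀ = 0 (plate carrée), h = 1 along meridians and k = sec φ along parallels.
Areal scale = h·k = 1 × sec φ; at 30°, h = 1.000, k = 1.155, so h·k = 1.155.
True area = apparent / (areal scale) = 210000 / 1.155 ≈ 182000 km².

182000 km²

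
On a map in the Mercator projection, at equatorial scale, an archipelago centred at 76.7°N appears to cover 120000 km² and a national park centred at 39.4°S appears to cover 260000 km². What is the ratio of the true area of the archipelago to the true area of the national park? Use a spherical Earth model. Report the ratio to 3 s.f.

0.0409

Mercator's areal exaggeration is sec²φ; hence true area = (apparent area) · cos²φ.
True area of archipelago: 120000 × cos²(76.7°) = 120000 × 0.05292 = 6351 km².
True area of national park: 260000 × cos²(39.4°) = 260000 × 0.5971 = 155300 km².
Ratio = 6351 / 155300 ≈ 0.0409.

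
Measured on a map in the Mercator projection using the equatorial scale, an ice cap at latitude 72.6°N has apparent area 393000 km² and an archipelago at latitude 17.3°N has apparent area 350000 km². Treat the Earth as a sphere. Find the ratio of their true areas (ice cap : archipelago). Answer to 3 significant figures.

0.110

Mercator's areal exaggeration is sec²φ; hence true area = (apparent area) · cos²φ.
True area of ice cap: 393000 × cos²(72.6°) = 393000 × 0.08943 = 35140 km².
True area of archipelago: 350000 × cos²(17.3°) = 350000 × 0.9116 = 319000 km².
Ratio = 35140 / 319000 ≈ 0.110.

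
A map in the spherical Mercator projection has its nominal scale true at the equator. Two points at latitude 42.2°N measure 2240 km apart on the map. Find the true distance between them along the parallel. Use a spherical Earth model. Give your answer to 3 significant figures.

Mercator is conformal, so the point scale is isotropic: h = k = sec φ = 1/cos φ.
Along the parallel at 42.2°, map distances are exaggerated by k = sec 42.2° = 1.350.
True distance = 2240 / 1.350 = 2240 × cos 42.2° ≈ 1660 km.

1660 km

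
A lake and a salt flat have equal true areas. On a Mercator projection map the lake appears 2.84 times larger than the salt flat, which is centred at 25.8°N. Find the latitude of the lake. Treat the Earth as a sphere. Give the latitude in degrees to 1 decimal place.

Mercator areal scale is sec²φ, so apparent-area ratio = sec²φ₁ / sec²φ₂ = cos²φ₂ / cos²φ₁.
cos²φ₂ / cos²φ₁ = 2.84  ⇒  cos φ₁ = cos 25.8° / √2.84 = 0.9003/1.685 = 0.5342.
φ₁ = arccos(0.5342) ≈ 57.7°.

57.7°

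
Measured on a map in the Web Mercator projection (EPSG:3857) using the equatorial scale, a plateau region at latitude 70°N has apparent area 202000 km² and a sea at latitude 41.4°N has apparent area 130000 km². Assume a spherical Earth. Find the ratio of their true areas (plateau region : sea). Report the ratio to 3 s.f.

0.323

Since Mercator area scale is 1/cos²φ, the true area equals the apparent area multiplied by cos²φ.
True area of plateau region: 202000 × cos²(70°) = 202000 × 0.1170 = 23630 km².
True area of sea: 130000 × cos²(41.4°) = 130000 × 0.5627 = 73150 km².
Ratio = 23630 / 73150 ≈ 0.323.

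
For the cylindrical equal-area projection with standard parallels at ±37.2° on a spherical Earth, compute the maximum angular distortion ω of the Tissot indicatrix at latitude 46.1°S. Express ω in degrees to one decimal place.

15.8°

A cylindrical equal-area projection with standard parallel φ₀ has meridian scale h = cos φ / cos φ₀ and parallel scale k = cos φ₀ / cos φ (so areas are preserved, h·k = 1).
At 46.1°: h = 0.8705, k = 1.149; principal scales a = 1.149, b = 0.8705.
sin(ω/2) = (a − b)/(a + b) = 0.2782/2.019 = 0.1378, so ω = 2 arcsin(0.1378) ≈ 15.8°.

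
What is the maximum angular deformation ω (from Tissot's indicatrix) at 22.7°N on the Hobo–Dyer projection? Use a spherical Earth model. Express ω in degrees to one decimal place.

17.2°

Hobo–Dyer is a cylindrical equal-area projection with standard parallels at ±37.5°. For cylindrical equal-area with standard parallel φ₀, h = cos φ / cos φ₀ and k = cos φ₀ / cos φ, so h·k = 1.
At 22.7°: h = 1.163, k = 0.8600; principal scales a = 1.163, b = 0.8600.
sin(ω/2) = (a − b)/(a + b) = 0.3029/2.023 = 0.1497, so ω = 2 arcsin(0.1497) ≈ 17.2°.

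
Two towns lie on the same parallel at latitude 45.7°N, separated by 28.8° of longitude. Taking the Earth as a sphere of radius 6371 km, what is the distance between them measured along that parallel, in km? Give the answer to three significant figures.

2240 km

Arc length along a parallel = R cos φ · Δλ (with Δλ in radians).
= 6371 × cos 45.7° × (28.8° × π/180) = 6371 × 0.6984 × 0.5027 ≈ 2240 km.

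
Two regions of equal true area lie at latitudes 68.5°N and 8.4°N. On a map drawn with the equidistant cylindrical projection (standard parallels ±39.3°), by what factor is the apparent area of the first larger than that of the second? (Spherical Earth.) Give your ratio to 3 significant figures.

The equidistant cylindrical projection with φ₀ = 39.3° has h = 1 (meridians true) and k = cos φ₀ / cos φ along parallels.
Areal scale at 68.5°: h·k = 1.000 × 2.111 = 2.111.
Areal scale at 8.4°: h·k = 1.000 × 0.7822 = 0.7822.
Ratio = 2.111/0.7822 ≈ 2.70.

2.70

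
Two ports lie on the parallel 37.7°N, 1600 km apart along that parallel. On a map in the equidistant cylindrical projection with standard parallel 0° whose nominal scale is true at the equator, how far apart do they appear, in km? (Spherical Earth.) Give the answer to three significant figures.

Plate carrée maps x = Rλ, y = Rφ. The meridian scale is h = 1 and the parallel scale is k = 1/cos φ = sec φ.
Along the parallel, k = sec 37.7° = 1/0.7912 = 1.264.
Map distance = 1600 × 1.264 ≈ 2020 km.

2020 km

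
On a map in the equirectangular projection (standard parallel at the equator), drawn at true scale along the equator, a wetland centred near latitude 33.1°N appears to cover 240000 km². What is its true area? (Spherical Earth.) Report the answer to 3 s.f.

For the equirectangular projection with φ₀ = 0 (plate carrée), h = 1 along meridians and k = sec φ along parallels.
Areal scale = h·k = 1 × sec φ; at 33.1°, h = 1.000, k = 1.194, so h·k = 1.194.
True area = apparent / (areal scale) = 240000 / 1.194 ≈ 201000 km².

201000 km²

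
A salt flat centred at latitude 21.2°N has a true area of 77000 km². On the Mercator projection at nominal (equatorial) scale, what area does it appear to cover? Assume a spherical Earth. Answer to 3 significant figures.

Mercator is conformal, so the point scale is isotropic: h = k = sec φ = 1/cos φ.
Areal scale = k² = sec²φ = 1/cos²(21.2°) = 1/0.9323² = 1.150.
Apparent area = 77000 × 1.150 ≈ 88600 km².

88600 km²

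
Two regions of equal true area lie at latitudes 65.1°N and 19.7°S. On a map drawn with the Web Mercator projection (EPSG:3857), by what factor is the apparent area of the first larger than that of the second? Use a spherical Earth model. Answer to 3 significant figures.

5.00

On Mercator, area is exaggerated by sec²φ = 1/cos²φ.
At 65.1°: sec²(65.1°) = 1/0.4210² = 5.641.
At 19.7°: sec²(19.7°) = 1/0.9415² = 1.128.
Ratio = 5.641/1.128 = cos²(19.7°)/cos²(65.1°) ≈ 5.00.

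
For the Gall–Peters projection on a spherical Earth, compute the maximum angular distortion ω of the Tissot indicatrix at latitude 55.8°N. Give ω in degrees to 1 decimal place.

The Gall–Peters projection is cylindrical equal-area with φ₀ = 45°. Cylindrical equal-area (φ₀ = 45°): h = cos φ / cos 45° along meridians, k = cos 45° / cos φ along parallels; h·k = 1.
At 55.8°: h = 0.7949, k = 1.258; principal scales a = 1.258, b = 0.7949.
sin(ω/2) = (a − b)/(a + b) = 0.4631/2.053 = 0.2256, so ω = 2 arcsin(0.2256) ≈ 26.1°.

26.1°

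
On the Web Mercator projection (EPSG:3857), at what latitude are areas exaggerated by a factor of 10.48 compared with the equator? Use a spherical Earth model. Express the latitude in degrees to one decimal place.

Mercator areal scale is sec²φ.
sec²φ = 10.48  ⇒  cos²φ = 0.09542  ⇒  cos φ = 0.3089.
φ = arccos(0.3089) ≈ 72.0°.

72.0°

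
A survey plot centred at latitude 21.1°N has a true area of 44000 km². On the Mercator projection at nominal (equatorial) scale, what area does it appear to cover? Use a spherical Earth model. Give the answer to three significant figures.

50600 km²

For Mercator, h = k = sec φ (a conformal cylindrical projection has a single point scale, 1/cos φ).
Areal scale = k² = sec²φ = 1/cos²(21.1°) = 1/0.9330² = 1.149.
Apparent area = 44000 × 1.149 ≈ 50600 km².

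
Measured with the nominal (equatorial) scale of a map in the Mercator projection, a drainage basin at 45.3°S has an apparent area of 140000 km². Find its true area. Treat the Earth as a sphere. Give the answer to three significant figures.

69300 km²

The Mercator projection is conformal; its linear scale factor is the same in every direction and equals sec φ = 1/cos φ.
Areal scale = k² = sec²φ = 1/cos²(45.3°) = 1/0.7034² = 2.021.
True area = apparent / (areal scale) = 140000 / 2.021 ≈ 69300 km².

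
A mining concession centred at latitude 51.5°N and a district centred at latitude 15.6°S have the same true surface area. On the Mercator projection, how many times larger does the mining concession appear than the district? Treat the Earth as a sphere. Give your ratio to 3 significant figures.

2.39

Mercator is conformal with k = sec φ, so areal scale = k² = sec²φ.
At 51.5°: sec²(51.5°) = 1/0.6225² = 2.580.
At 15.6°: sec²(15.6°) = 1/0.9632² = 1.078.
Ratio = 2.580/1.078 = cos²(15.6°)/cos²(51.5°) ≈ 2.39.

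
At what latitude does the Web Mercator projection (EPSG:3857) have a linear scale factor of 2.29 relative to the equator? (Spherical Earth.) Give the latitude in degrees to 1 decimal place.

64.1°

Mercator scale is k = sec φ = 1/cos φ.
1/cos φ = 2.29  ⇒  cos φ = 0.4367  ⇒  φ = arccos(0.4367) ≈ 64.1°.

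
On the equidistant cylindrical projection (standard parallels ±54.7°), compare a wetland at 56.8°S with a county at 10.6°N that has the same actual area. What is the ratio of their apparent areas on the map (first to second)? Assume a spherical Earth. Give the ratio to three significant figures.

With standard parallel φ₀ = 54.7°, the equirectangular projection gives x = Rλ cos φ₀, y = Rφ, so h = 1 and k = cos 54.7° / cos φ.
Areal scale at 56.8°: h·k = 1.000 × 1.055 = 1.055.
Areal scale at 10.6°: h·k = 1.000 × 0.5879 = 0.5879.
Ratio = 1.055/0.5879 ≈ 1.80.

1.80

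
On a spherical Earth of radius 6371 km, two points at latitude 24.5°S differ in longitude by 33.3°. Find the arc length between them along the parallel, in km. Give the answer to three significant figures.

3370 km

Arc length along a parallel = R cos φ · Δλ (with Δλ in radians).
= 6371 × cos 24.5° × (33.3° × π/180) = 6371 × 0.9100 × 0.5812 ≈ 3370 km.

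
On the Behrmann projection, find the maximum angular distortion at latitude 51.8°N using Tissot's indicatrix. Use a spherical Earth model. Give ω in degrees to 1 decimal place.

37.9°

The Behrmann projection is cylindrical equal-area with φ₀ = 30°. A cylindrical equal-area projection with standard parallel φ₀ has meridian scale h = cos φ / cos φ₀ and parallel scale k = cos φ₀ / cos φ (so areas are preserved, h·k = 1).
At 51.8°: h = 0.7141, k = 1.400; principal scales a = 1.400, b = 0.7141.
sin(ω/2) = (a − b)/(a + b) = 0.6863/2.114 = 0.3246, so ω = 2 arcsin(0.3246) ≈ 37.9°.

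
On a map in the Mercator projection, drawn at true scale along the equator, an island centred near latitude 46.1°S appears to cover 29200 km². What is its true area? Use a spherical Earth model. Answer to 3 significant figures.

Mercator is conformal, so the point scale is isotropic: h = k = sec φ = 1/cos φ.
Areal scale = k² = sec²φ = 1/cos²(46.1°) = 1/0.6934² = 2.080.
True area = apparent / (areal scale) = 29200 / 2.080 ≈ 14000 km².

14000 km²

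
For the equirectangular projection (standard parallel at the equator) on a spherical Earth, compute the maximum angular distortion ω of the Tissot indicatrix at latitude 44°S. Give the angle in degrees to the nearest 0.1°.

For the equirectangular projection with φ₀ = 0 (plate carrée), h = 1 along meridians and k = sec φ along parallels.
At 44°: h = 1.000, k = 1.390; principal scales a = 1.390, b = 1.000.
sin(ω/2) = (a − b)/(a + b) = 0.3902/2.390 = 0.1632, so ω = 2 arcsin(0.1632) ≈ 18.8°.

18.8°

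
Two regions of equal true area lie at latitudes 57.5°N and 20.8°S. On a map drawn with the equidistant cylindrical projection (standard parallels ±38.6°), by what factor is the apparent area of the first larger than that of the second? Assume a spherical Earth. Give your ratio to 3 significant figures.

The equidistant cylindrical projection with φ₀ = 38.6° has h = 1 (meridians true) and k = cos φ₀ / cos φ along parallels.
Areal scale at 57.5°: h·k = 1.000 × 1.455 = 1.455.
Areal scale at 20.8°: h·k = 1.000 × 0.8360 = 0.8360.
Ratio = 1.455/0.8360 ≈ 1.74.

1.74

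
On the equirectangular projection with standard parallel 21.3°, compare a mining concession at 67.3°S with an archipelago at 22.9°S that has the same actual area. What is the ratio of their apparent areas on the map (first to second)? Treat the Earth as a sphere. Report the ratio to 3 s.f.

The equidistant cylindrical projection with φ₀ = 21.3° has h = 1 (meridians true) and k = cos φ₀ / cos φ along parallels.
Areal scale at 67.3°: h·k = 1.000 × 2.414 = 2.414.
Areal scale at 22.9°: h·k = 1.000 × 1.011 = 1.011.
Ratio = 2.414/1.011 ≈ 2.39.

2.39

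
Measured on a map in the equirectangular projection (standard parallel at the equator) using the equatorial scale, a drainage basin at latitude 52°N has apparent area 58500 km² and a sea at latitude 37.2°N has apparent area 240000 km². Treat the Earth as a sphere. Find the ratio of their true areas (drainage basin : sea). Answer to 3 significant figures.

0.188

Plate carrée has h = 1 and k = sec φ, giving areal scale sec φ; true area = (apparent area) · cos φ.
True area of drainage basin: 58500 × cos(52°) = 58500 × 0.6157 = 36020 km².
True area of sea: 240000 × cos(37.2°) = 240000 × 0.7965 = 191200 km².
Ratio = 36020 / 191200 ≈ 0.188.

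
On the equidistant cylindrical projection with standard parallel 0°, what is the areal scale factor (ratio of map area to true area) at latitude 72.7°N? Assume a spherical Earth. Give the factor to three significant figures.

3.36

In the plate carrée (x = Rλ, y = Rφ), meridians are true-scale (h = 1) and parallels are stretched by k = sec φ.
Areal scale = h·k = 1 × sec φ; at 72.7°, h = 1.000, k = 3.363, so h·k = 3.363.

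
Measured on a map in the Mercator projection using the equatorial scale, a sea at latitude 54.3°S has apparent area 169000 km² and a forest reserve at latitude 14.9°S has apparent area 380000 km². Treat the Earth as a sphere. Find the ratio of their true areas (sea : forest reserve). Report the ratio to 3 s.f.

0.162

Since Mercator area scale is 1/cos²φ, the true area equals the apparent area multiplied by cos²φ.
True area of sea: 169000 × cos²(54.3°) = 169000 × 0.3405 = 57550 km².
True area of forest reserve: 380000 × cos²(14.9°) = 380000 × 0.9339 = 354900 km².
Ratio = 57550 / 354900 ≈ 0.162.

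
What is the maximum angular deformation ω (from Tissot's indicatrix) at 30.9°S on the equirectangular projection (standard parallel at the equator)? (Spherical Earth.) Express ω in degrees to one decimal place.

In the plate carrée (x = Rλ, y = Rφ), meridians are true-scale (h = 1) and parallels are stretched by k = sec φ.
At 30.9°: h = 1.000, k = 1.165; principal scales a = 1.165, b = 1.000.
sin(ω/2) = (a − b)/(a + b) = 0.1654/2.165 = 0.07639, so ω = 2 arcsin(0.07639) ≈ 8.8°.

8.8°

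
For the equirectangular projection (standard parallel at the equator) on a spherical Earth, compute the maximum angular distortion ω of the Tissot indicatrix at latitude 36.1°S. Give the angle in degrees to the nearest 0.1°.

12.2°

Plate carrée maps x = Rλ, y = Rφ. The meridian scale is h = 1 and the parallel scale is k = 1/cos φ = sec φ.
At 36.1°: h = 1.000, k = 1.238; principal scales a = 1.238, b = 1.000.
sin(ω/2) = (a − b)/(a + b) = 0.2376/2.238 = 0.1062, so ω = 2 arcsin(0.1062) ≈ 12.2°.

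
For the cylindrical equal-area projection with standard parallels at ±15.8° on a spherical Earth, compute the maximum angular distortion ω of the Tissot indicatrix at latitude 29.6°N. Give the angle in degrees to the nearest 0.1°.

11.6°

For cylindrical equal-area with standard parallel φ₀, h = cos φ / cos φ₀ and k = cos φ₀ / cos φ, so h·k = 1.
At 29.6°: h = 0.9036, k = 1.107; principal scales a = 1.107, b = 0.9036.
sin(ω/2) = (a − b)/(a + b) = 0.2030/2.010 = 0.1010, so ω = 2 arcsin(0.1010) ≈ 11.6°.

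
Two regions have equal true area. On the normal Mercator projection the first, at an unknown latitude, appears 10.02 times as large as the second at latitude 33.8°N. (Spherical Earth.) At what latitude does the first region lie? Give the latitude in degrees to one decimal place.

74.8°

On Mercator, (apparent₁)/(apparent₂) = sec²φ₁ / sec²φ₂ when true areas are equal.
cos²φ₂ / cos²φ₁ = 10.02  ⇒  cos φ₁ = cos 33.8° / √10.02 = 0.8310/3.165 = 0.2625.
φ₁ = arccos(0.2625) ≈ 74.8°.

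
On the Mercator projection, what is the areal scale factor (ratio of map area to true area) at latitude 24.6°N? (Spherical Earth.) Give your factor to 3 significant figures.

Mercator is conformal, so the point scale is isotropic: h = k = sec φ = 1/cos φ.
Areal scale = k² = sec²φ = 1/cos²(24.6°) = 1/0.9092² = 1.210.

1.21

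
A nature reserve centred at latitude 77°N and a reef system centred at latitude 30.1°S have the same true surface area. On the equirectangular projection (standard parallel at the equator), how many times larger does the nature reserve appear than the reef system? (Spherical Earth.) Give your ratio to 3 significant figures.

In the plate carrée (x = Rλ, y = Rφ), meridians are true-scale (h = 1) and parallels are stretched by k = sec φ.
Areal scale at 77°: h·k = 1.000 × 4.445 = 4.445.
Areal scale at 30.1°: h·k = 1.000 × 1.156 = 1.156.
Ratio = 4.445/1.156 ≈ 3.85.

3.85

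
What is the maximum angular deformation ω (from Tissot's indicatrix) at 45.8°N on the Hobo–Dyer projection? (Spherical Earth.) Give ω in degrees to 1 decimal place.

Hobo–Dyer is a cylindrical equal-area projection with standard parallels at ±37.5°. A cylindrical equal-area projection with standard parallel φ₀ has meridian scale h = cos φ / cos φ₀ and parallel scale k = cos φ₀ / cos φ (so areas are preserved, h·k = 1).
At 45.8°: h = 0.8788, k = 1.138; principal scales a = 1.138, b = 0.8788.
sin(ω/2) = (a − b)/(a + b) = 0.2592/2.017 = 0.1285, so ω = 2 arcsin(0.1285) ≈ 14.8°.

14.8°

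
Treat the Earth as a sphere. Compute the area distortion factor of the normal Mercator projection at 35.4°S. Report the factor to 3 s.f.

1.51

The Mercator projection is conformal; its linear scale factor is the same in every direction and equals sec φ = 1/cos φ.
Areal scale = k² = sec²φ = 1/cos²(35.4°) = 1/0.8151² = 1.505.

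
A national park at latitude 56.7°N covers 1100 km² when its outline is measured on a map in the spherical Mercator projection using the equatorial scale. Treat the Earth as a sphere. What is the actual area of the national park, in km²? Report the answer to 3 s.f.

The Mercator projection is conformal; its linear scale factor is the same in every direction and equals sec φ = 1/cos φ.
Areal scale = k² = sec²φ = 1/cos²(56.7°) = 1/0.5490² = 3.318.
True area = apparent / (areal scale) = 1100 / 3.318 ≈ 332 km².

332 km²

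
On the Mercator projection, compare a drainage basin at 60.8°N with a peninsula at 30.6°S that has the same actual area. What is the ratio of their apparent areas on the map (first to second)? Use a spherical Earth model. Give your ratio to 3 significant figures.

On Mercator, area is exaggerated by sec²φ = 1/cos²φ.
At 60.8°: sec²(60.8°) = 1/0.4879² = 4.202.
At 30.6°: sec²(30.6°) = 1/0.8607² = 1.350.
Ratio = 4.202/1.350 = cos²(30.6°)/cos²(60.8°) ≈ 3.11.

3.11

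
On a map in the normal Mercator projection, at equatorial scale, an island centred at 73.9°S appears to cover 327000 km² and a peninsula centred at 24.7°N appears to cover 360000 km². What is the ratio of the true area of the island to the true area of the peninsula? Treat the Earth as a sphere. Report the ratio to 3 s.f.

On Mercator the areal scale is sec²φ, so true area = apparent × cos²φ.
True area of island: 327000 × cos²(73.9°) = 327000 × 0.07690 = 25150 km².
True area of peninsula: 360000 × cos²(24.7°) = 360000 × 0.8254 = 297100 km².
Ratio = 25150 / 297100 ≈ 0.0846.

0.0846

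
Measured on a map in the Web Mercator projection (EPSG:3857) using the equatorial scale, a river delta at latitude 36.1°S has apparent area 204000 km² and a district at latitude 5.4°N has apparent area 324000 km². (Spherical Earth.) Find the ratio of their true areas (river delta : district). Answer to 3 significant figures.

0.415

Since Mercator area scale is 1/cos²φ, the true area equals the apparent area multiplied by cos²φ.
True area of river delta: 204000 × cos²(36.1°) = 204000 × 0.6528 = 133200 km².
True area of district: 324000 × cos²(5.4°) = 324000 × 0.9911 = 321100 km².
Ratio = 133200 / 321100 ≈ 0.415.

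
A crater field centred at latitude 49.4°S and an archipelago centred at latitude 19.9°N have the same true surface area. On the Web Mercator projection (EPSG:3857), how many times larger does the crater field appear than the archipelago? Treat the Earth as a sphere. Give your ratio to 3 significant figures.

Mercator is conformal with k = sec φ, so areal scale = k² = sec²φ.
At 49.4°: sec²(49.4°) = 1/0.6508² = 2.361.
At 19.9°: sec²(19.9°) = 1/0.9403² = 1.131.
Ratio = 2.361/1.131 = cos²(19.9°)/cos²(49.4°) ≈ 2.09.

2.09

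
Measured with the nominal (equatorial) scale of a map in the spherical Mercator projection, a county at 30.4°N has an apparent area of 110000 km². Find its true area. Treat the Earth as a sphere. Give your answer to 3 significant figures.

The Mercator projection is conformal; its linear scale factor is the same in every direction and equals sec φ = 1/cos φ.
Areal scale = k² = sec²φ = 1/cos²(30.4°) = 1/0.8625² = 1.344.
True area = apparent / (areal scale) = 110000 / 1.344 ≈ 81800 km².

81800 km²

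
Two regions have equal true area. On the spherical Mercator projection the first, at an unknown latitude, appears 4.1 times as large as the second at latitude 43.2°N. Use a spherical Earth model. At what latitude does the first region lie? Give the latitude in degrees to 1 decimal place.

68.9°

Mercator areal scale is sec²φ, so apparent-area ratio = sec²φ₁ / sec²φ₂ = cos²φ₂ / cos²φ₁.
cos²φ₂ / cos²φ₁ = 4.1  ⇒  cos φ₁ = cos 43.2° / √4.1 = 0.7290/2.025 = 0.3600.
φ₁ = arccos(0.3600) ≈ 68.9°.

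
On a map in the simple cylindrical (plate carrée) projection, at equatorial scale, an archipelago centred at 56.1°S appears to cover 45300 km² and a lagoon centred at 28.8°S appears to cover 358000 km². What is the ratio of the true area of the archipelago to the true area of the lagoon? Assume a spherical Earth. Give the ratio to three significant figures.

0.0805

On the plate carrée, areal scale = h·k = 1 × sec φ, so true area = apparent × cos φ.
True area of archipelago: 45300 × cos(56.1°) = 45300 × 0.5577 = 25270 km².
True area of lagoon: 358000 × cos(28.8°) = 358000 × 0.8763 = 313700 km².
Ratio = 25270 / 313700 ≈ 0.0805.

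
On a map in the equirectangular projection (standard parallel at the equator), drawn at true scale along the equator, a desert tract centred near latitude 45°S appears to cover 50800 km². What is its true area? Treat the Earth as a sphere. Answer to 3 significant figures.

For the equirectangular projection with φ₀ = 0 (plate carrée), h = 1 along meridians and k = sec φ along parallels.
Areal scale = h·k = 1 × sec φ; at 45°, h = 1.000, k = 1.414, so h·k = 1.414.
True area = apparent / (areal scale) = 50800 / 1.414 ≈ 35900 km².

35900 km²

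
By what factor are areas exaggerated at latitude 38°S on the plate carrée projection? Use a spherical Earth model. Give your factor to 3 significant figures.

1.27

For the equirectangular projection with φ₀ = 0 (plate carrée), h = 1 along meridians and k = sec φ along parallels.
Areal scale = h·k = 1 × sec φ; at 38°, h = 1.000, k = 1.269, so h·k = 1.269.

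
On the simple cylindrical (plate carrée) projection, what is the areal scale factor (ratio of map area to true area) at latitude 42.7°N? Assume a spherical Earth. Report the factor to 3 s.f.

1.36

In the plate carrée (x = Rλ, y = Rφ), meridians are true-scale (h = 1) and parallels are stretched by k = sec φ.
Areal scale = h·k = 1 × sec φ; at 42.7°, h = 1.000, k = 1.361, so h·k = 1.361.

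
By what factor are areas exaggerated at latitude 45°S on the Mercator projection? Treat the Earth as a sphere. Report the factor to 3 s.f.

2.00

Mercator is conformal, so the point scale is isotropic: h = k = sec φ = 1/cos φ.
Areal scale = k² = sec²φ = 1/cos²(45°) = 1/0.7071² = 2.000.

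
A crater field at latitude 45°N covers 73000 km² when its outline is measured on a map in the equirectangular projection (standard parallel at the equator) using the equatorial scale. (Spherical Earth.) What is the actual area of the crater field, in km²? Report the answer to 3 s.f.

For the equirectangular projection with φ₀ = 0 (plate carrée), h = 1 along meridians and k = sec φ along parallels.
Areal scale = h·k = 1 × sec φ; at 45°, h = 1.000, k = 1.414, so h·k = 1.414.
True area = apparent / (areal scale) = 73000 / 1.414 ≈ 51600 km².

51600 km²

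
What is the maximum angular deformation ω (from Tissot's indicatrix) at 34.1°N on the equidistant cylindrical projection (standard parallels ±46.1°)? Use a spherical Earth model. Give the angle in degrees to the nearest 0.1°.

10.2°

In the equirectangular projection with standard parallel φ₀ = 46.1° (x = Rλ cos φ₀, y = Rφ), meridians are true-scale (h = 1) and the parallel scale is k = cos φ₀ / cos φ.
At 34.1°: h = 1.000, k = 0.8374; principal scales a = 1.000, b = 0.8374.
sin(ω/2) = (a − b)/(a + b) = 0.1626/1.837 = 0.08851, so ω = 2 arcsin(0.08851) ≈ 10.2°.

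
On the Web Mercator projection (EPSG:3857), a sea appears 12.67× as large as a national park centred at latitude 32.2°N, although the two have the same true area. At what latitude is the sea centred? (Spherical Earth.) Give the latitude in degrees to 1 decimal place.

On Mercator, (apparent₁)/(apparent₂) = sec²φ₁ / sec²φ₂ when true areas are equal.
cos²φ₂ / cos²φ₁ = 12.67  ⇒  cos φ₁ = cos 32.2° / √12.67 = 0.8462/3.559 = 0.2377.
φ₁ = arccos(0.2377) ≈ 76.2°.

76.2°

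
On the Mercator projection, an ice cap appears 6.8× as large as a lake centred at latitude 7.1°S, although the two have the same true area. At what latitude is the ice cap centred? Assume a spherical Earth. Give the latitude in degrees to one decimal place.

67.6°

On Mercator, (apparent₁)/(apparent₂) = sec²φ₁ / sec²φ₂ when true areas are equal.
cos²φ₂ / cos²φ₁ = 6.8  ⇒  cos φ₁ = cos 7.1° / √6.8 = 0.9923/2.608 = 0.3805.
φ₁ = arccos(0.3805) ≈ 67.6°.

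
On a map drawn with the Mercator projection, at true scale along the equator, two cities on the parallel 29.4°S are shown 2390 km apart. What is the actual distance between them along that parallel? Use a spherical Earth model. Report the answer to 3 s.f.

Mercator is conformal, so the point scale is isotropic: h = k = sec φ = 1/cos φ.
Along the parallel at 29.4°, map distances are exaggerated by k = sec 29.4° = 1.148.
True distance = 2390 / 1.148 = 2390 × cos 29.4° ≈ 2080 km.

2080 km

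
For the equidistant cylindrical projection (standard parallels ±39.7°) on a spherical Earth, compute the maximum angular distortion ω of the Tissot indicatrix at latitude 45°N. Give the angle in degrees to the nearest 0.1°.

With standard parallel φ₀ = 39.7°, the equirectangular projection gives x = Rλ cos φ₀, y = Rφ, so h = 1 and k = cos 39.7° / cos φ.
At 45°: h = 1.000, k = 1.088; principal scales a = 1.088, b = 1.000.
sin(ω/2) = (a − b)/(a + b) = 0.08810/2.088 = 0.04219, so ω = 2 arcsin(0.04219) ≈ 4.8°.

4.8°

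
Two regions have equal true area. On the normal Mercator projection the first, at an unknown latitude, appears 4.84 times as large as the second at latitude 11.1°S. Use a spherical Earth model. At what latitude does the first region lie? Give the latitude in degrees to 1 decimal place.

For equal true areas on Mercator, apparent areas scale as sec²φ, so the ratio is cos²φ₂ / cos²φ₁.
cos²φ₂ / cos²φ₁ = 4.84  ⇒  cos φ₁ = cos 11.1° / √4.84 = 0.9813/2.200 = 0.4460.
φ₁ = arccos(0.4460) ≈ 63.5°.

63.5°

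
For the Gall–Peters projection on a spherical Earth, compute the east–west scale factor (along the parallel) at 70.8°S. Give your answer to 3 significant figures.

2.15

The Gall–Peters projection is cylindrical equal-area with φ₀ = 45°. For cylindrical equal-area with standard parallel φ₀, h = cos φ / cos φ₀ and k = cos φ₀ / cos φ, so h·k = 1.
k = cos 45° / cos 70.8° = 0.7071/0.3289 = 2.150.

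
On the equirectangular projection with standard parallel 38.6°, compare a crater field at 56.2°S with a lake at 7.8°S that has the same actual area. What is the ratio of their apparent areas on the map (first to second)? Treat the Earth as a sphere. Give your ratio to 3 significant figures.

With standard parallel φ₀ = 38.6°, the equirectangular projection gives x = Rλ cos φ₀, y = Rφ, so h = 1 and k = cos 38.6° / cos φ.
Areal scale at 56.2°: h·k = 1.000 × 1.405 = 1.405.
Areal scale at 7.8°: h·k = 1.000 × 0.7888 = 0.7888.
Ratio = 1.405/0.7888 ≈ 1.78.

1.78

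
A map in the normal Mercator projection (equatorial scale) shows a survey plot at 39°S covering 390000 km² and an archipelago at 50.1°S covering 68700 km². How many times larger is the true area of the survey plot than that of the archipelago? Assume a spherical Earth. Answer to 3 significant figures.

Mercator's areal exaggeration is sec²φ; hence true area = (apparent area) · cos²φ.
True area of survey plot: 390000 × cos²(39°) = 390000 × 0.6040 = 235500 km².
True area of archipelago: 68700 × cos²(50.1°) = 68700 × 0.4115 = 28270 km².
Ratio = 235500 / 28270 ≈ 8.33.

8.33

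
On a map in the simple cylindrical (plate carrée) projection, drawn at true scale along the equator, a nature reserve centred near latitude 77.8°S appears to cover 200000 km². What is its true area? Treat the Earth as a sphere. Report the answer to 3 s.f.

42300 km²

Plate carrée maps x = Rλ, y = Rφ. The meridian scale is h = 1 and the parallel scale is k = 1/cos φ = sec φ.
Areal scale = h·k = 1 × sec φ; at 77.8°, h = 1.000, k = 4.732, so h·k = 4.732.
True area = apparent / (areal scale) = 200000 / 4.732 ≈ 42300 km².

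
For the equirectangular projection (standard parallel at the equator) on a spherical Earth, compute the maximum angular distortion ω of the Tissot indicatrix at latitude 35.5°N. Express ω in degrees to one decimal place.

11.8°

In the plate carrée (x = Rλ, y = Rφ), meridians are true-scale (h = 1) and parallels are stretched by k = sec φ.
At 35.5°: h = 1.000, k = 1.228; principal scales a = 1.228, b = 1.000.
sin(ω/2) = (a − b)/(a + b) = 0.2283/2.228 = 0.1025, so ω = 2 arcsin(0.1025) ≈ 11.8°.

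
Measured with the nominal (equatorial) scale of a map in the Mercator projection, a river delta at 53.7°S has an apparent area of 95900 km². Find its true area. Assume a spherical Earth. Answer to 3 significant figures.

33600 km²

For Mercator, h = k = sec φ (a conformal cylindrical projection has a single point scale, 1/cos φ).
Areal scale = k² = sec²φ = 1/cos²(53.7°) = 1/0.5920² = 2.853.
True area = apparent / (areal scale) = 95900 / 2.853 ≈ 33600 km².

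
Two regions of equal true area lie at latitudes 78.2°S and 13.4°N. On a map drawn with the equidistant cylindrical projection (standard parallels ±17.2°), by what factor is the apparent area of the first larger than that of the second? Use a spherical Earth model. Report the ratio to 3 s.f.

With standard parallel φ₀ = 17.2°, the equirectangular projection gives x = Rλ cos φ₀, y = Rφ, so h = 1 and k = cos 17.2° / cos φ.
Areal scale at 78.2°: h·k = 1.000 × 4.671 = 4.671.
Areal scale at 13.4°: h·k = 1.000 × 0.9820 = 0.9820.
Ratio = 4.671/0.9820 ≈ 4.76.

4.76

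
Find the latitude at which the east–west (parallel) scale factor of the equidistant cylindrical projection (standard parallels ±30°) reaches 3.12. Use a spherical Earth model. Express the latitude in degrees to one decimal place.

The equidistant cylindrical projection with φ₀ = 30° has h = 1 (meridians true) and k = cos φ₀ / cos φ along parallels.
k = cos φ₀ / cos φ = 3.12  ⇒  cos φ = cos 30° / 3.12 = 0.2776.
φ = arccos(0.2776) ≈ 73.9°.

73.9°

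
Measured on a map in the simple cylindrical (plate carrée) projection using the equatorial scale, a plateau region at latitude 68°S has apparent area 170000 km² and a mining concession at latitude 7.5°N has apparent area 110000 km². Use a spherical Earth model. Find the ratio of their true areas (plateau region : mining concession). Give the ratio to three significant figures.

On the plate carrée, areal scale = h·k = 1 × sec φ, so true area = apparent × cos φ.
True area of plateau region: 170000 × cos(68°) = 170000 × 0.3746 = 63680 km².
True area of mining concession: 110000 × cos(7.5°) = 110000 × 0.9914 = 109100 km².
Ratio = 63680 / 109100 ≈ 0.584.

0.584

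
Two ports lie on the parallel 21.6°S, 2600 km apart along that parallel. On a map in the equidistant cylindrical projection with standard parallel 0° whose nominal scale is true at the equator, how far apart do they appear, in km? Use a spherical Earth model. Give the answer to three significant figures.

2800 km

For the equirectangular projection with φ₀ = 0 (plate carrée), h = 1 along meridians and k = sec φ along parallels.
Along the parallel, k = sec 21.6° = 1/0.9298 = 1.076.
Map distance = 2600 × 1.076 ≈ 2800 km.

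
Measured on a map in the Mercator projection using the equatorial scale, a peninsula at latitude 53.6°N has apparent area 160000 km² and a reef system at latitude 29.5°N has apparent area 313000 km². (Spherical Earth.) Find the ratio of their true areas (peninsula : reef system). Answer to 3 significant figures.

Mercator's areal exaggeration is sec²φ; hence true area = (apparent area) · cos²φ.
True area of peninsula: 160000 × cos²(53.6°) = 160000 × 0.3521 = 56340 km².
True area of reef system: 313000 × cos²(29.5°) = 313000 × 0.7575 = 237100 km².
Ratio = 56340 / 237100 ≈ 0.238.

0.238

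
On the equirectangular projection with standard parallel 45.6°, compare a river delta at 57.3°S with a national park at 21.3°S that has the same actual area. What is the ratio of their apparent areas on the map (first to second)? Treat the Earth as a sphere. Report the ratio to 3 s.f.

In the equirectangular projection with standard parallel φ₀ = 45.6° (x = Rλ cos φ₀, y = Rφ), meridians are true-scale (h = 1) and the parallel scale is k = cos φ₀ / cos φ.
Areal scale at 57.3°: h·k = 1.000 × 1.295 = 1.295.
Areal scale at 21.3°: h·k = 1.000 × 0.7510 = 0.7510.
Ratio = 1.295/0.7510 ≈ 1.72.

1.72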